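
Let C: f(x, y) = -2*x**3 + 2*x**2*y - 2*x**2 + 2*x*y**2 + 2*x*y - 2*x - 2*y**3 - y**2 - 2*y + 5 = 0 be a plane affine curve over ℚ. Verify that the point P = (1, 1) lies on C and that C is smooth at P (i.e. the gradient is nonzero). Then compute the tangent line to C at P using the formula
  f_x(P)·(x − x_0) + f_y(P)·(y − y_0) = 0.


Tangent line at P: -4*x - 2*y + 6 = 0.

Step 1: f(1, 1) = 0, so P lies on C.
Step 2: partial derivatives
  f_x(x, y) = -6*x**2 + 4*x*y - 4*x + 2*y**2 + 2*y - 2, f_y(x, y) = 2*x**2 + 4*x*y + 2*x - 6*y**2 - 2*y - 2.
  f_x(P) = -4, f_y(P) = -2 (gradient nonzero, so P is smooth).
Step 3: tangent line at P: -4·(x − 1) + -2·(y − 1) = 0.
Expanding: -4*x - 2*y + 6 = 0.


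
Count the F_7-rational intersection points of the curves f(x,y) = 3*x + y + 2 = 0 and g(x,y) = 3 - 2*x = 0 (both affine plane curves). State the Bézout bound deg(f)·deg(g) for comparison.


Common zeros: {(5, 4)}; count = 1; Bézout bound = 1.

deg(f) = 1, deg(g) = 1, so Bézout bound = 1.
Scan x ∈ F_7. For each x, list the y ∈ F_7 with f(x, y) ≡ 0 and those with g(x, y) ≡ 0 (mod 7); the common zeros in that column are the intersection.
  x = 0: f ≡ 0 at y ∈ {5}; g ≡ 0 at y ∈ ∅; common: ∅.
  x = 1: f ≡ 0 at y ∈ {2}; g ≡ 0 at y ∈ ∅; common: ∅.
  x = 2: f ≡ 0 at y ∈ {6}; g ≡ 0 at y ∈ ∅; common: ∅.
  x = 3: f ≡ 0 at y ∈ {3}; g ≡ 0 at y ∈ ∅; common: ∅.
  x = 4: f ≡ 0 at y ∈ {0}; g ≡ 0 at y ∈ ∅; common: ∅.
  x = 5: f ≡ 0 at y ∈ {4}; g ≡ 0 at y ∈ {0, 1, 2, 3, 4, 5, 6}; common: {4}.
  x = 6: f ≡ 0 at y ∈ {1}; g ≡ 0 at y ∈ ∅; common: ∅.
Collecting: common zeros = {(5, 4)}, so the count is 1.
Comparison with the Bézout bound: 1 ≤ 1 = deg(f)·deg(g), as expected for curves with no common component (the bound is attained).


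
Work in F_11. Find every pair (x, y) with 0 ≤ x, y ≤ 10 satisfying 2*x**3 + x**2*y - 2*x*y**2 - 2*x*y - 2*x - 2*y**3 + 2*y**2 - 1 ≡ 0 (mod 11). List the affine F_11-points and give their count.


Affine F_11-points: {(2, 0), (2, 10), (3, 1), (3, 7), (5, 8), (7, 0), (8, 4), (9, 2), (9, 3), (9, 9)}; count = 10.

For each of the 121 pairs (x, y) ∈ F_11², evaluate f(x, y) mod 11. Record the zeros.
  x = 0: [0↦10, 1↦10, 2↦2, 3↦7, 4↦2, 5↦8, 6↦2, 7↦5, 8↦5, 9↦1, 10↦3]  zeros at y ∈ ∅
  x = 1: [0↦10, 1↦7, 2↦3, 3↦8, 4↦10, 5↦8, 6↦1, 7↦10, 8↦1, 9↦6, 10↦2]  zeros at y ∈ ∅
  x = 2: [0↦0, 1↦7, 2↦9, 3↦5, 4↦5, 5↦8, 6↦2, 7↦8, 8↦3, 9↦8, 10↦0]  zeros at y ∈ {0, 10}
  x = 3: [0↦3, 1↦0, 2↦10, 3↦10, 4↦10, 5↦9, 6↦6, 7↦0, 8↦1, 9↦8, 10↦9]  zeros at y ∈ {1, 7}
  x = 4: [0↦9, 1↦9, 2↦7, 3↦2, 4↦4, 5↦1, 6↦3, 7↦9, 8↦7, 9↦7, 10↦8]  zeros at y ∈ ∅
  x = 5: [0↦8, 1↦2, 2↦1, 3↦4, 4↦10, 5↦7, 6↦5, 7↦3, 8↦0, 9↦6, 10↦9]  zeros at y ∈ {8}
  x = 6: [0↦1, 1↦2, 2↦4, 3↦6, 4↦7, 5↦6, 6↦2, 7↦5, 8↦3, 9↦6, 10↦2]  zeros at y ∈ ∅
  x = 7: [0↦0, 1↦10, 2↦6, 3↦9, 4↦7, 5↦10, 6↦6, 7↦5, 8↦6, 9↦8, 10↦10]  zeros at y ∈ {0}
  x = 8: [0↦6, 1↦5, 2↦8, 3↦3, 4↦0, 5↦9, 6↦7, 7↦4, 8↦10, 9↦2, 10↦1]  zeros at y ∈ {4}
  x = 9: [0↦9, 1↦10, 2↦0, 3↦0, 4↦9, 5↦4, 6↦6, 7↦3, 8↦5, 9↦0, 10↦9]  zeros at y ∈ {2, 3, 9}
  x = 10: [0↦10, 1↦4, 2↦5, 3↦1, 4↦2, 5↦7, 6↦4, 7↦3, 8↦3, 9↦3, 10↦2]  zeros at y ∈ ∅
Collecting zeros: affine points = {(2, 0), (2, 10), (3, 1), (3, 7), (5, 8), (7, 0), (8, 4), (9, 2), (9, 3), (9, 9)}.
Total count |C(F_11)_aff| = 10.


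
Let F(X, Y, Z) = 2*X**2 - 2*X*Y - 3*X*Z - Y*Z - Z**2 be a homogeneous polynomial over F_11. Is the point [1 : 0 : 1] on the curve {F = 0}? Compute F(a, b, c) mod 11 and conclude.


F(1,0,1) ≡ 9 (mod 11); P is NOT on the curve.

Evaluate F(1, 0, 1) term-by-term (mod 11).
  2*X**2 ↦ 2·1·1·1 = 2
  -2*X*Y ↦ -2·1·0·1 = 0
  -3*X*Z ↦ -3·1·1·1 = -3
  -Y*Z ↦ -1·1·0·1 = 0
  -Z**2 ↦ -1·1·1·1 = -1
Sum: F(1, 0, 1) = (2) + (0) + (-3) + (0) + (-1) = -2.
Reducing mod 11: -2 ≡ 9 (mod 11).
Since F(a, b, c) ≡ 9 ≠ 0 (mod 11), P does NOT lie on the curve.


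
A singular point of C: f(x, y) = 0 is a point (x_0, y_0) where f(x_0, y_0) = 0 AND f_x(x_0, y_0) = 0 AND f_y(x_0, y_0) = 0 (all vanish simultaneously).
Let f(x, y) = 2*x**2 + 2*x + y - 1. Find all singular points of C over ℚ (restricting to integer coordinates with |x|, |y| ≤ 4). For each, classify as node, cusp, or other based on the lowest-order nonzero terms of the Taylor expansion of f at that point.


No singular points in the scanned grid; C is smooth there.

Compute partial derivatives:
  f_x = 4*x + 2.
  f_y = 1.
f_y = 1 is a nonzero constant, so f_y never vanishes: no point (x, y) can satisfy f = f_x = f_y = 0. In particular no (x, y) ∈ {−4, ..., 4}² is singular; the curve is smooth.


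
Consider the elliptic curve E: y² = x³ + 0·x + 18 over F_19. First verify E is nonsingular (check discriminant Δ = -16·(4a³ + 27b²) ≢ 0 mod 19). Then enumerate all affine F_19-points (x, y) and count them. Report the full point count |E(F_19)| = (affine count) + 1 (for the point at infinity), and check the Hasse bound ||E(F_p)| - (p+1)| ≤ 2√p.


Affine points = {(1, 0), (2, 8), (2, 11), (3, 8), (3, 11), (4, 5), (4, 14), (6, 5), (6, 14), (7, 0), (8, 6), (8, 13), (9, 5), (9, 14), (10, 7), (10, 12), (11, 0), (12, 6), (12, 13), (13, 7), (13, 12), (14, 8), (14, 11), (15, 7), (15, 12), (18, 6), (18, 13)}; affine count = 27; |E(F_19)| = 28.

Discriminant check: Δ ∝ 4a³ + 27b² = 4·0³ + 27·18² = 4·0 + 27·324 ≡ 8 (mod 19). Nonzero ⇒ E is nonsingular.
For each x ∈ F_19, compute rhs = x³ + 0·x + 18 mod 19, then count y ∈ F_19 with y² ≡ rhs.
  x = 0: rhs = 18, matching y values: none (0 points).
  x = 1: rhs = 0, matching y values: 0 (1 points).
  x = 2: rhs = 7, matching y values: 8, 11 (2 points).
  x = 3: rhs = 7, matching y values: 8, 11 (2 points).
  x = 4: rhs = 6, matching y values: 5, 14 (2 points).
  x = 5: rhs = 10, matching y values: none (0 points).
  x = 6: rhs = 6, matching y values: 5, 14 (2 points).
  x = 7: rhs = 0, matching y values: 0 (1 points).
  x = 8: rhs = 17, matching y values: 6, 13 (2 points).
  x = 9: rhs = 6, matching y values: 5, 14 (2 points).
  x = 10: rhs = 11, matching y values: 7, 12 (2 points).
  x = 11: rhs = 0, matching y values: 0 (1 points).
  x = 12: rhs = 17, matching y values: 6, 13 (2 points).
  x = 13: rhs = 11, matching y values: 7, 12 (2 points).
  x = 14: rhs = 7, matching y values: 8, 11 (2 points).
  x = 15: rhs = 11, matching y values: 7, 12 (2 points).
  x = 16: rhs = 10, matching y values: none (0 points).
  x = 17: rhs = 10, matching y values: none (0 points).
  x = 18: rhs = 17, matching y values: 6, 13 (2 points).
Total affine count: 27.
Full point count |E(F_19)| = 27 + 1 = 28.
Hasse bound: |28 − (19+1)| = |8| = 8 ≤ 2√19 ≈ 8.7178 ✓.


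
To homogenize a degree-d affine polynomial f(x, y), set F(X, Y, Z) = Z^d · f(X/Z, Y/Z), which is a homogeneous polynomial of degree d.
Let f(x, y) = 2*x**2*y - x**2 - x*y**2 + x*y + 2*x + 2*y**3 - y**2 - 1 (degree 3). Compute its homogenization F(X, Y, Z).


F(X, Y, Z) = 2*X**2*Y - X**2*Z - X*Y**2 + X*Y*Z + 2*X*Z**2 + 2*Y**3 - Y**2*Z - Z**3

deg(f) = 3.
Substitute x = X/Z, y = Y/Z into f, then multiply by Z^3.
  monomial 2·x^2·y^1 ↦ 2·X^2·Y^1·Z^0.
  monomial -1·x^2·y^0 ↦ -1·X^2·Y^0·Z^1.
  monomial -1·x^1·y^2 ↦ -1·X^1·Y^2·Z^0.
  monomial 1·x^1·y^1 ↦ 1·X^1·Y^1·Z^1.
  monomial 2·x^1·y^0 ↦ 2·X^1·Y^0·Z^2.
  monomial 2·x^0·y^3 ↦ 2·X^0·Y^3·Z^0.
  monomial -1·x^0·y^2 ↦ -1·X^0·Y^2·Z^1.
  monomial -1·x^0·y^0 ↦ -1·X^0·Y^0·Z^3.
Collecting: F(X, Y, Z) = 2*X**2*Y - X**2*Z - X*Y**2 + X*Y*Z + 2*X*Z**2 + 2*Y**3 - Y**2*Z - Z**3.


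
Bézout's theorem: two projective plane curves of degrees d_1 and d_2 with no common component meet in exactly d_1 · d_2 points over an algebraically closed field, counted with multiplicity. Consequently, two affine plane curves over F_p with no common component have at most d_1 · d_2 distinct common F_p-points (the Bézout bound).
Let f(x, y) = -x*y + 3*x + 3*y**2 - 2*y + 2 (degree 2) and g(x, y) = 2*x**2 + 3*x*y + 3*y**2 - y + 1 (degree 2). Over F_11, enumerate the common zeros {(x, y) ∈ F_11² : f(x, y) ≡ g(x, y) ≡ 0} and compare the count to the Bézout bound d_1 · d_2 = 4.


Common zeros: {(7, 8)}; count = 1; Bézout bound = 4.

deg(f) = 2, deg(g) = 2, so Bézout bound = 4.
Scan x ∈ F_11. For each x, list the y ∈ F_11 with f(x, y) ≡ 0 and those with g(x, y) ≡ 0 (mod 11); the common zeros in that column are the intersection.
  x = 0: f ≡ 0 at y ∈ ∅; g ≡ 0 at y ∈ {2}; common: ∅.
  x = 1: f ≡ 0 at y ∈ {2, 10}; g ≡ 0 at y ∈ {5, 9}; common: ∅.
  x = 2: f ≡ 0 at y ∈ ∅; g ≡ 0 at y ∈ {4, 9}; common: ∅.
  x = 3: f ≡ 0 at y ∈ {0, 9}; g ≡ 0 at y ∈ {4, 8}; common: ∅.
  x = 4: f ≡ 0 at y ∈ {1}; g ≡ 0 at y ∈ {0}; common: ∅.
  x = 5: f ≡ 0 at y ∈ ∅; g ≡ 0 at y ∈ ∅; common: ∅.
  x = 6: f ≡ 0 at y ∈ {5}; g ≡ 0 at y ∈ ∅; common: ∅.
  x = 7: f ≡ 0 at y ∈ {6, 8}; g ≡ 0 at y ∈ {0, 8}; common: {8}.
  x = 8: f ≡ 0 at y ∈ ∅; g ≡ 0 at y ∈ {2, 5}; common: ∅.
  x = 9: f ≡ 0 at y ∈ {4, 7}; g ≡ 0 at y ∈ ∅; common: ∅.
  x = 10: f ≡ 0 at y ∈ ∅; g ≡ 0 at y ∈ ∅; common: ∅.
Collecting: common zeros = {(7, 8)}, so the count is 1.
Comparison with the Bézout bound: 1 ≤ 4 = deg(f)·deg(g), as expected for curves with no common component (the affine F_11-count falls short of the bound because intersections may lie at infinity, over extension fields, or carry multiplicity).


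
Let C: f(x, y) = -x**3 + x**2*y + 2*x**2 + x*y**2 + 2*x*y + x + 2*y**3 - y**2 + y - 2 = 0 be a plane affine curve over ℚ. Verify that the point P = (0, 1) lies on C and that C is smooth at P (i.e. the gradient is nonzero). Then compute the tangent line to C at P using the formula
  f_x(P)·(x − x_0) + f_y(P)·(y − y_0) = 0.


Tangent line at P: 4*x + 5*y - 5 = 0.

Step 1: f(0, 1) = 0, so P lies on C.
Step 2: partial derivatives
  f_x(x, y) = -3*x**2 + 2*x*y + 4*x + y**2 + 2*y + 1, f_y(x, y) = x**2 + 2*x*y + 2*x + 6*y**2 - 2*y + 1.
  f_x(P) = 4, f_y(P) = 5 (gradient nonzero, so P is smooth).
Step 3: tangent line at P: 4·(x − 0) + 5·(y − 1) = 0.
Expanding: 4*x + 5*y - 5 = 0.


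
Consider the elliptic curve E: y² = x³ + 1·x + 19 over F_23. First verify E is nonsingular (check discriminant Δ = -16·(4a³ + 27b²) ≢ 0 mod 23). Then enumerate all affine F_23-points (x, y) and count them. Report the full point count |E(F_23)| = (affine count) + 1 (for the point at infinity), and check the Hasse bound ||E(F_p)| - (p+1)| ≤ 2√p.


Affine points = {(2, 11), (2, 12), (3, 7), (3, 16), (4, 8), (4, 15), (7, 1), (7, 22), (11, 2), (11, 21), (17, 2), (17, 21), (18, 2), (18, 21), (20, 9), (20, 14), (21, 3), (21, 20)}; affine count = 18; |E(F_23)| = 19.

Discriminant check: Δ ∝ 4a³ + 27b² = 4·1³ + 27·19² = 4·1 + 27·361 ≡ 22 (mod 23). Nonzero ⇒ E is nonsingular.
For each x ∈ F_23, compute rhs = x³ + 1·x + 19 mod 23, then count y ∈ F_23 with y² ≡ rhs.
  x = 0: rhs = 19, matching y values: none (0 points).
  x = 1: rhs = 21, matching y values: none (0 points).
  x = 2: rhs = 6, matching y values: 11, 12 (2 points).
  x = 3: rhs = 3, matching y values: 7, 16 (2 points).
  x = 4: rhs = 18, matching y values: 8, 15 (2 points).
  x = 5: rhs = 11, matching y values: none (0 points).
  x = 6: rhs = 11, matching y values: none (0 points).
  x = 7: rhs = 1, matching y values: 1, 22 (2 points).
  x = 8: rhs = 10, matching y values: none (0 points).
  x = 9: rhs = 21, matching y values: none (0 points).
  x = 10: rhs = 17, matching y values: none (0 points).
  x = 11: rhs = 4, matching y values: 2, 21 (2 points).
  x = 12: rhs = 11, matching y values: none (0 points).
  x = 13: rhs = 21, matching y values: none (0 points).
  x = 14: rhs = 17, matching y values: none (0 points).
  x = 15: rhs = 5, matching y values: none (0 points).
  x = 16: rhs = 14, matching y values: none (0 points).
  x = 17: rhs = 4, matching y values: 2, 21 (2 points).
  x = 18: rhs = 4, matching y values: 2, 21 (2 points).
  x = 19: rhs = 20, matching y values: none (0 points).
  x = 20: rhs = 12, matching y values: 9, 14 (2 points).
  x = 21: rhs = 9, matching y values: 3, 20 (2 points).
  x = 22: rhs = 17, matching y values: none (0 points).
Total affine count: 18.
Full point count |E(F_23)| = 18 + 1 = 19.
Hasse bound: |19 − (23+1)| = |-5| = 5 ≤ 2√23 ≈ 9.5917 ✓.


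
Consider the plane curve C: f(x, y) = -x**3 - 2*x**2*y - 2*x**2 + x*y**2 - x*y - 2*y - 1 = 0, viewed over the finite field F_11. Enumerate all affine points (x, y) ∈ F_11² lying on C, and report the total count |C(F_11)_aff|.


Affine F_11-points: {(0, 5), (2, 2), (2, 4), (3, 1), (3, 3), (4, 5), (4, 10), (5, 0), (5, 7), (6, 1), (6, 5), (8, 10), (9, 1), (9, 6), (10, 9), (10, 10)}; count = 16.

For each of the 121 pairs (x, y) ∈ F_11², evaluate f(x, y) mod 11. Record the zeros.
  x = 0: [0↦10, 1↦8, 2↦6, 3↦4, 4↦2, 5↦0, 6↦9, 7↦7, 8↦5, 9↦3, 10↦1]  zeros at y ∈ {5}
  x = 1: [0↦7, 1↦3, 2↦1, 3↦1, 4↦3, 5↦7, 6↦2, 7↦10, 8↦9, 9↦10, 10↦2]  zeros at y ∈ ∅
  x = 2: [0↦5, 1↦6, 2↦0, 3↦9, 4↦0, 5↦6, 6↦5, 7↦8, 8↦4, 9↦4, 10↦8]  zeros at y ∈ {2, 4}
  x = 3: [0↦9, 1↦0, 2↦8, 3↦0, 4↦9, 5↦2, 6↦1, 7↦6, 8↦6, 9↦1, 10↦2]  zeros at y ∈ {1, 3}
  x = 4: [0↦2, 1↦1, 2↦8, 3↦1, 4↦2, 5↦0, 6↦6, 7↦9, 8↦9, 9↦6, 10↦0]  zeros at y ∈ {5, 10}
  x = 5: [0↦0, 1↦3, 2↦5, 3↦6, 4↦6, 5↦5, 6↦3, 7↦0, 8↦7, 9↦2, 10↦7]  zeros at y ∈ {0, 7}
  x = 6: [0↦8, 1↦0, 2↦4, 3↦9, 4↦4, 5↦0, 6↦8, 7↦6, 8↦5, 9↦5, 10↦6]  zeros at y ∈ {1, 5}
  x = 7: [0↦9, 1↦8, 2↦10, 3↦4, 4↦1, 5↦1, 6↦4, 7↦10, 8↦8, 9↦9, 10↦2]  zeros at y ∈ ∅
  x = 8: [0↦8, 1↦10, 2↦6, 3↦7, 4↦2, 5↦2, 6↦7, 7↦6, 8↦10, 9↦8, 10↦0]  zeros at y ∈ {10}
  x = 9: [0↦10, 1↦0, 2↦8, 3↦1, 4↦1, 5↦8, 6↦0, 7↦10, 8↦5, 9↦7, 10↦5]  zeros at y ∈ {1, 6}
  x = 10: [0↦9, 1↦5, 2↦10, 3↦2, 4↦3, 5↦2, 6↦10, 7↦5, 8↦9, 9↦0, 10↦0]  zeros at y ∈ {9, 10}
Collecting zeros: affine points = {(0, 5), (2, 2), (2, 4), (3, 1), (3, 3), (4, 5), (4, 10), (5, 0), (5, 7), (6, 1), (6, 5), (8, 10), (9, 1), (9, 6), (10, 9), (10, 10)}.
Total count |C(F_11)_aff| = 16.


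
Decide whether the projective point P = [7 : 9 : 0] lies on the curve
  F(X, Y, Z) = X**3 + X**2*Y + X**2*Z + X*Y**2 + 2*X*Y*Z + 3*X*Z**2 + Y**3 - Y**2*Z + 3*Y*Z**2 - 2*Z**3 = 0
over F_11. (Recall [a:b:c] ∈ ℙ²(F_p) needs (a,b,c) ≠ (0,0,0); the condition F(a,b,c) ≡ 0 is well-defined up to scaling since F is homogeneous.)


F(7,9,0) ≡ 1 (mod 11); P is NOT on the curve.

Evaluate F(7, 9, 0) term-by-term (mod 11).
  X**3 ↦ 1·343·1·1 = 343
  X**2*Y ↦ 1·49·9·1 = 441
  X**2*Z ↦ 1·49·1·0 = 0
  X*Y**2 ↦ 1·7·81·1 = 567
  2*X*Y*Z ↦ 2·7·9·0 = 0
  3*X*Z**2 ↦ 3·7·1·0 = 0
  Y**3 ↦ 1·1·729·1 = 729
  -Y**2*Z ↦ -1·1·81·0 = 0
  3*Y*Z**2 ↦ 3·1·9·0 = 0
  -2*Z**3 ↦ -2·1·1·0 = 0
Sum: F(7, 9, 0) = (343) + (441) + (0) + (567) + (0) + (0) + (729) + (0) + (0) + (0) = 2080.
Reducing mod 11: 2080 ≡ 1 (mod 11).
Since F(a, b, c) ≡ 1 ≠ 0 (mod 11), P does NOT lie on the curve.


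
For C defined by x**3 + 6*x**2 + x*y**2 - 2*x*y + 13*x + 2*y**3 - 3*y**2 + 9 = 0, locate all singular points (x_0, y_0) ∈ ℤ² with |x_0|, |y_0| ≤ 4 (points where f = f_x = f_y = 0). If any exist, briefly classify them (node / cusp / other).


Singular points: {(-2, 1)}; classification: cusp.

Compute partial derivatives:
  f_x = 3*x**2 + 12*x + y**2 - 2*y + 13.
  f_y = 2*x*y - 2*x + 6*y**2 - 6*y.
Scan x_0 ∈ {−4, ..., 4}. For each x_0, f_y(x_0, y) is a polynomial in y; find its integer roots y ∈ {−4, ..., 4}, then test f_x and f at those candidates.
  x = -4: f_y(-4, y) = 6*y**2 - 14*y + 8; vanishes at y ∈ {1}. (-4, 1): f_x = 12 ≠ 0.
  x = -3: f_y(-3, y) = 6*y**2 - 12*y + 6; vanishes at y ∈ {1}. (-3, 1): f_x = 3 ≠ 0.
  x = -2: f_y(-2, y) = 6*y**2 - 10*y + 4; vanishes at y ∈ {1}. (-2, 1): f_x = 0, f = 0 — SINGULAR.
  x = -1: f_y(-1, y) = 6*y**2 - 8*y + 2; vanishes at y ∈ {1}. (-1, 1): f_x = 3 ≠ 0.
  x = 0: f_y(0, y) = 6*y**2 - 6*y; vanishes at y ∈ {0, 1}. (0, 0): f_x = 13 ≠ 0; (0, 1): f_x = 12 ≠ 0.
  x = 1: f_y(1, y) = 6*y**2 - 4*y - 2; vanishes at y ∈ {1}. (1, 1): f_x = 27 ≠ 0.
  x = 2: f_y(2, y) = 6*y**2 - 2*y - 4; vanishes at y ∈ {1}. (2, 1): f_x = 48 ≠ 0.
  x = 3: f_y(3, y) = 6*y**2 - 6; vanishes at y ∈ {-1, 1}. (3, -1): f_x = 79 ≠ 0; (3, 1): f_x = 75 ≠ 0.
  x = 4: f_y(4, y) = 6*y**2 + 2*y - 8; vanishes at y ∈ {1}. (4, 1): f_x = 108 ≠ 0.
Only singular point on the grid: (-2, 1).
Classify: substitute x = -2 + u, y = 1 + v and expand: f = u**3 + u*v**2 + 2*v**3 + v**2.
No constant or linear terms (consistent with a singular point). Quadratic part: v**2. Cubic part: u**3 + u*v**2 + 2*v**3.
The quadratic part v**2 is a perfect square, so there is a single (double) tangent line v = 0, i.e. y = 1. Restricting the cubic part to that line (v = 0) leaves u**3 ≠ 0, so f is not divisible by v and the branch is v² ≈ -u**3 to lowest order — this is a cusp.
Classification: cusp.


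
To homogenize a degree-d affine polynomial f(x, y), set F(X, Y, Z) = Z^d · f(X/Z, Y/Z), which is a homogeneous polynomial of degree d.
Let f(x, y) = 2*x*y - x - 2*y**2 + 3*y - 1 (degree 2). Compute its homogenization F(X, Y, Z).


F(X, Y, Z) = 2*X*Y - X*Z - 2*Y**2 + 3*Y*Z - Z**2

deg(f) = 2.
Substitute x = X/Z, y = Y/Z into f, then multiply by Z^2.
  monomial 2·x^1·y^1 ↦ 2·X^1·Y^1·Z^0.
  monomial -1·x^1·y^0 ↦ -1·X^1·Y^0·Z^1.
  monomial -2·x^0·y^2 ↦ -2·X^0·Y^2·Z^0.
  monomial 3·x^0·y^1 ↦ 3·X^0·Y^1·Z^1.
  monomial -1·x^0·y^0 ↦ -1·X^0·Y^0·Z^2.
Collecting: F(X, Y, Z) = 2*X*Y - X*Z - 2*Y**2 + 3*Y*Z - Z**2.


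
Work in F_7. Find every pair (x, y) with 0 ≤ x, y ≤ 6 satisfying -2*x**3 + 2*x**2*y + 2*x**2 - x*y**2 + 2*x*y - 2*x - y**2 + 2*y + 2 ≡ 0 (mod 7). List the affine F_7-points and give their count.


Affine F_7-points: {(1, 0), (1, 3), (3, 4), (3, 6), (4, 3), (4, 4), (5, 4), (6, 3)}; count = 8.

For each of the 49 pairs (x, y) ∈ F_7², evaluate f(x, y) mod 7. Record the zeros.
  x = 0: [0↦2, 1↦3, 2↦2, 3↦6, 4↦1, 5↦1, 6↦6]  zeros at y ∈ ∅
  x = 1: [0↦0, 1↦4, 2↦4, 3↦0, 4↦6, 5↦1, 6↦6]  zeros at y ∈ {0, 3}
  x = 2: [0↦4, 1↦1, 2↦6, 3↦5, 4↦5, 5↦6, 6↦1]  zeros at y ∈ ∅
  x = 3: [0↦2, 1↦3, 2↦3, 3↦2, 4↦0, 5↦4, 6↦0]  zeros at y ∈ {4, 6}
  x = 4: [0↦3, 1↦5, 2↦4, 3↦0, 4↦0, 5↦4, 6↦5]  zeros at y ∈ {3, 4}
  x = 5: [0↦2, 1↦2, 2↦4, 3↦1, 4↦0, 5↦1, 6↦4]  zeros at y ∈ {4}
  x = 6: [0↦1, 1↦3, 2↦5, 3↦0, 4↦2, 5↦4, 6↦6]  zeros at y ∈ {3}
Collecting zeros: affine points = {(1, 0), (1, 3), (3, 4), (3, 6), (4, 3), (4, 4), (5, 4), (6, 3)}.
Total count |C(F_7)_aff| = 8.


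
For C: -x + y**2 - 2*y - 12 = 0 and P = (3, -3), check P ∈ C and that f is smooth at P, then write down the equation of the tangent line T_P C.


Tangent line at P: -x - 8*y - 21 = 0.

Step 1: f(3, -3) = 0, so P lies on C.
Step 2: partial derivatives
  f_x(x, y) = -1, f_y(x, y) = 2*y - 2.
  f_x(P) = -1, f_y(P) = -8 (gradient nonzero, so P is smooth).
Step 3: tangent line at P: -1·(x − 3) + -8·(y − -3) = 0.
Expanding: -x - 8*y - 21 = 0.


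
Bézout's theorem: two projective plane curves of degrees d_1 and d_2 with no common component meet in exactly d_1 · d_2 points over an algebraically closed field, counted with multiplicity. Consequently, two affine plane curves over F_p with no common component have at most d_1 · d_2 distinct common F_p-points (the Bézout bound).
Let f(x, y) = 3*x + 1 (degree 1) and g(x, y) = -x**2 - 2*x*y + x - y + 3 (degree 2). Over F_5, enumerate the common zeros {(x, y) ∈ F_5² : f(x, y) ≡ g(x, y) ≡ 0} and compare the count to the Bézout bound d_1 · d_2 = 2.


Common zeros: {(3, 1)}; count = 1; Bézout bound = 2.

deg(f) = 1, deg(g) = 2, so Bézout bound = 2.
Scan x ∈ F_5. For each x, list the y ∈ F_5 with f(x, y) ≡ 0 and those with g(x, y) ≡ 0 (mod 5); the common zeros in that column are the intersection.
  x = 0: f ≡ 0 at y ∈ ∅; g ≡ 0 at y ∈ {3}; common: ∅.
  x = 1: f ≡ 0 at y ∈ ∅; g ≡ 0 at y ∈ {1}; common: ∅.
  x = 2: f ≡ 0 at y ∈ ∅; g ≡ 0 at y ∈ ∅; common: ∅.
  x = 3: f ≡ 0 at y ∈ {0, 1, 2, 3, 4}; g ≡ 0 at y ∈ {1}; common: {1}.
  x = 4: f ≡ 0 at y ∈ ∅; g ≡ 0 at y ∈ {4}; common: ∅.
Collecting: common zeros = {(3, 1)}, so the count is 1.
Comparison with the Bézout bound: 1 ≤ 2 = deg(f)·deg(g), as expected for curves with no common component (the affine F_5-count falls short of the bound because intersections may lie at infinity, over extension fields, or carry multiplicity).


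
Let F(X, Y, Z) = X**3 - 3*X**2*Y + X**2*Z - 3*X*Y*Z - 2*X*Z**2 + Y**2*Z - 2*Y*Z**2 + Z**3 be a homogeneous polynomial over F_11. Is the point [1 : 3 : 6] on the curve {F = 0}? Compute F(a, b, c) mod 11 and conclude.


F(1,3,6) ≡ 3 (mod 11); P is NOT on the curve.

Evaluate F(1, 3, 6) term-by-term (mod 11).
  X**3 ↦ 1·1·1·1 = 1
  -3*X**2*Y ↦ -3·1·3·1 = -9
  X**2*Z ↦ 1·1·1·6 = 6
  -3*X*Y*Z ↦ -3·1·3·6 = -54
  -2*X*Z**2 ↦ -2·1·1·36 = -72
  Y**2*Z ↦ 1·1·9·6 = 54
  -2*Y*Z**2 ↦ -2·1·3·36 = -216
  Z**3 ↦ 1·1·1·216 = 216
Sum: F(1, 3, 6) = (1) + (-9) + (6) + (-54) + (-72) + (54) + (-216) + (216) = -74.
Reducing mod 11: -74 ≡ 3 (mod 11).
Since F(a, b, c) ≡ 3 ≠ 0 (mod 11), P does NOT lie on the curve.


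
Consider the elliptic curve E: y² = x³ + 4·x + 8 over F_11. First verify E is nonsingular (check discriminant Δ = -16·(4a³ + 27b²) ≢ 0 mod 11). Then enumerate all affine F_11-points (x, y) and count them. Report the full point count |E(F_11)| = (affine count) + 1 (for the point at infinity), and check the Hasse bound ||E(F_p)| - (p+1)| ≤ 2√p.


Affine points = {(3, 5), (3, 6), (4, 0), (7, 4), (7, 7), (9, 5), (9, 6), (10, 5), (10, 6)}; affine count = 9; |E(F_11)| = 10.

Discriminant check: Δ ∝ 4a³ + 27b² = 4·4³ + 27·8² = 4·64 + 27·64 ≡ 4 (mod 11). Nonzero ⇒ E is nonsingular.
For each x ∈ F_11, compute rhs = x³ + 4·x + 8 mod 11, then count y ∈ F_11 with y² ≡ rhs.
  x = 0: rhs = 8, matching y values: none (0 points).
  x = 1: rhs = 2, matching y values: none (0 points).
  x = 2: rhs = 2, matching y values: none (0 points).
  x = 3: rhs = 3, matching y values: 5, 6 (2 points).
  x = 4: rhs = 0, matching y values: 0 (1 points).
  x = 5: rhs = 10, matching y values: none (0 points).
  x = 6: rhs = 6, matching y values: none (0 points).
  x = 7: rhs = 5, matching y values: 4, 7 (2 points).
  x = 8: rhs = 2, matching y values: none (0 points).
  x = 9: rhs = 3, matching y values: 5, 6 (2 points).
  x = 10: rhs = 3, matching y values: 5, 6 (2 points).
Total affine count: 9.
Full point count |E(F_11)| = 9 + 1 = 10.
Hasse bound: |10 − (11+1)| = |-2| = 2 ≤ 2√11 ≈ 6.6332 ✓.


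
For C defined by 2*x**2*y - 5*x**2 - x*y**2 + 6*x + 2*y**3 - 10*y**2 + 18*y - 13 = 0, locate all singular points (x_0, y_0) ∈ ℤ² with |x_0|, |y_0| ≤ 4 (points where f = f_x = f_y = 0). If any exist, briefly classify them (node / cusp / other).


Singular points: {(1, 2)}; classification: node.

Compute partial derivatives:
  f_x = 4*x*y - 10*x - y**2 + 6.
  f_y = 2*x**2 - 2*x*y + 6*y**2 - 20*y + 18.
Scan x_0 ∈ {−4, ..., 4}. For each x_0, f_y(x_0, y) is a polynomial in y; find its integer roots y ∈ {−4, ..., 4}, then test f_x and f at those candidates.
  x = -4: f_y(-4, y) = 6*y**2 - 12*y + 50; no integer root y with |y| ≤ 4.
  x = -3: f_y(-3, y) = 6*y**2 - 14*y + 36; no integer root y with |y| ≤ 4.
  x = -2: f_y(-2, y) = 6*y**2 - 16*y + 26; no integer root y with |y| ≤ 4.
  x = -1: f_y(-1, y) = 6*y**2 - 18*y + 20; no integer root y with |y| ≤ 4.
  x = 0: f_y(0, y) = 6*y**2 - 20*y + 18; no integer root y with |y| ≤ 4.
  x = 1: f_y(1, y) = 6*y**2 - 22*y + 20; vanishes at y ∈ {2}. (1, 2): f_x = 0, f = 0 — SINGULAR.
  x = 2: f_y(2, y) = 6*y**2 - 24*y + 26; no integer root y with |y| ≤ 4.
  x = 3: f_y(3, y) = 6*y**2 - 26*y + 36; no integer root y with |y| ≤ 4.
  x = 4: f_y(4, y) = 6*y**2 - 28*y + 50; no integer root y with |y| ≤ 4.
Only singular point on the grid: (1, 2).
Classify: substitute x = 1 + u, y = 2 + v and expand: f = 2*u**2*v - u**2 - u*v**2 + 2*v**3 + v**2.
No constant or linear terms (consistent with a singular point). Quadratic part: -u**2 + v**2. Cubic part: 2*u**2*v - u*v**2 + 2*v**3.
The quadratic part v**2 - u**2 = (v − u)(v + u) splits into two distinct linear factors, so there are two distinct tangent lines y − 2 = ±(x − 1) — this is a node (ordinary double point).
Classification: node.


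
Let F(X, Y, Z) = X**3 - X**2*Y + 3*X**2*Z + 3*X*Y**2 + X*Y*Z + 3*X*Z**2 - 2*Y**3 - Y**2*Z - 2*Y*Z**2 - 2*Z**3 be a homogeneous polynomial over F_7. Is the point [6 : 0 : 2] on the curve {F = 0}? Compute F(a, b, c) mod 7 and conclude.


F(6,0,2) ≡ 5 (mod 7); P is NOT on the curve.

Evaluate F(6, 0, 2) term-by-term (mod 7).
  X**3 ↦ 1·216·1·1 = 216
  -X**2*Y ↦ -1·36·0·1 = 0
  3*X**2*Z ↦ 3·36·1·2 = 216
  3*X*Y**2 ↦ 3·6·0·1 = 0
  X*Y*Z ↦ 1·6·0·2 = 0
  3*X*Z**2 ↦ 3·6·1·4 = 72
  -2*Y**3 ↦ -2·1·0·1 = 0
  -Y**2*Z ↦ -1·1·0·2 = 0
  -2*Y*Z**2 ↦ -2·1·0·4 = 0
  -2*Z**3 ↦ -2·1·1·8 = -16
Sum: F(6, 0, 2) = (216) + (0) + (216) + (0) + (0) + (72) + (0) + (0) + (0) + (-16) = 488.
Reducing mod 7: 488 ≡ 5 (mod 7).
Since F(a, b, c) ≡ 5 ≠ 0 (mod 7), P does NOT lie on the curve.


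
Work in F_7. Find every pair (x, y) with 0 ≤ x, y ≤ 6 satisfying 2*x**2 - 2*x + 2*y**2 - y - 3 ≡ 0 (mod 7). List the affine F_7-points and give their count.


Affine F_7-points: {(0, 5), (0, 6), (1, 5), (1, 6), (2, 2), (4, 0), (4, 4), (6, 2)}; count = 8.

For each of the 49 pairs (x, y) ∈ F_7², evaluate f(x, y) mod 7. Record the zeros.
  x = 0: [0↦4, 1↦5, 2↦3, 3↦5, 4↦4, 5↦0, 6↦0]  zeros at y ∈ {5, 6}
  x = 1: [0↦4, 1↦5, 2↦3, 3↦5, 4↦4, 5↦0, 6↦0]  zeros at y ∈ {5, 6}
  x = 2: [0↦1, 1↦2, 2↦0, 3↦2, 4↦1, 5↦4, 6↦4]  zeros at y ∈ {2}
  x = 3: [0↦2, 1↦3, 2↦1, 3↦3, 4↦2, 5↦5, 6↦5]  zeros at y ∈ ∅
  x = 4: [0↦0, 1↦1, 2↦6, 3↦1, 4↦0, 5↦3, 6↦3]  zeros at y ∈ {0, 4}
  x = 5: [0↦2, 1↦3, 2↦1, 3↦3, 4↦2, 5↦5, 6↦5]  zeros at y ∈ ∅
  x = 6: [0↦1, 1↦2, 2↦0, 3↦2, 4↦1, 5↦4, 6↦4]  zeros at y ∈ {2}
Collecting zeros: affine points = {(0, 5), (0, 6), (1, 5), (1, 6), (2, 2), (4, 0), (4, 4), (6, 2)}.
Total count |C(F_7)_aff| = 8.


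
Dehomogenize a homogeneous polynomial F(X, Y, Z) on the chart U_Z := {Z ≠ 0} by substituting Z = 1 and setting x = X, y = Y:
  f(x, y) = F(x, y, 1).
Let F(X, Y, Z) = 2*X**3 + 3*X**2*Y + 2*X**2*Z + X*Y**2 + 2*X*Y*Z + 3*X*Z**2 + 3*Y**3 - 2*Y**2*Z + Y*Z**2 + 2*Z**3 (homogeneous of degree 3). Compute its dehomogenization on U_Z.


f(x, y) = 2*x**3 + 3*x**2*y + 2*x**2 + x*y**2 + 2*x*y + 3*x + 3*y**3 - 2*y**2 + y + 2

On U_Z we set Z = 1. Each monomial c·X^i·Y^j·Z^k in F becomes c·x^i·y^j·1^k = c·x^i·y^j.
Substituting Z = 1: F(X, Y, 1) = 2*x**3 + 3*x**2*y + 2*x**2 + x*y**2 + 2*x*y + 3*x + 3*y**3 - 2*y**2 + y + 2.
Note: deg(f) ≤ deg(F) = 3; strict inequality happens when F is divisible by Z (lost terms).


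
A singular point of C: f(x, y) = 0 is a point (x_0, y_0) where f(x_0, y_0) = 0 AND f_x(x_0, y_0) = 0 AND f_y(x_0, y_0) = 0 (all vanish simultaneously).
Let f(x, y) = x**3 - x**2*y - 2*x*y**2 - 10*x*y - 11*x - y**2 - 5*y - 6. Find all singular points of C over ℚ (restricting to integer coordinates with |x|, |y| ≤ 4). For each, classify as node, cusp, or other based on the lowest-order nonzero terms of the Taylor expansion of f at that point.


Singular points: {(-1, -2)}; classification: node.

Compute partial derivatives:
  f_x = 3*x**2 - 2*x*y - 2*y**2 - 10*y - 11.
  f_y = -x**2 - 4*x*y - 10*x - 2*y - 5.
Scan x_0 ∈ {−4, ..., 4}. For each x_0, f_y(x_0, y) is a polynomial in y; find its integer roots y ∈ {−4, ..., 4}, then test f_x and f at those candidates.
  x = -4: f_y(-4, y) = 14*y + 19; no integer root y with |y| ≤ 4.
  x = -3: f_y(-3, y) = 10*y + 16; no integer root y with |y| ≤ 4.
  x = -2: f_y(-2, y) = 6*y + 11; no integer root y with |y| ≤ 4.
  x = -1: f_y(-1, y) = 2*y + 4; vanishes at y ∈ {-2}. (-1, -2): f_x = 0, f = 0 — SINGULAR.
  x = 0: f_y(0, y) = -2*y - 5; no integer root y with |y| ≤ 4.
  x = 1: f_y(1, y) = -6*y - 16; no integer root y with |y| ≤ 4.
  x = 2: f_y(2, y) = -10*y - 29; no integer root y with |y| ≤ 4.
  x = 3: f_y(3, y) = -14*y - 44; no integer root y with |y| ≤ 4.
  x = 4: f_y(4, y) = -18*y - 61; no integer root y with |y| ≤ 4.
Only singular point on the grid: (-1, -2).
Classify: substitute x = -1 + u, y = -2 + v and expand: f = u**3 - u**2*v - u**2 - 2*u*v**2 + v**2.
No constant or linear terms (consistent with a singular point). Quadratic part: -u**2 + v**2. Cubic part: u**3 - u**2*v - 2*u*v**2.
The quadratic part v**2 - u**2 = (v − u)(v + u) splits into two distinct linear factors, so there are two distinct tangent lines y − -2 = ±(x − -1) — this is a node (ordinary double point).
Classification: node.


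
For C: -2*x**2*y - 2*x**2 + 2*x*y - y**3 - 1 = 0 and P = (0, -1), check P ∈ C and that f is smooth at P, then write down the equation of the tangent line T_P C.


Tangent line at P: -2*x - 3*y - 3 = 0.

Step 1: f(0, -1) = 0, so P lies on C.
Step 2: partial derivatives
  f_x(x, y) = -4*x*y - 4*x + 2*y, f_y(x, y) = -2*x**2 + 2*x - 3*y**2.
  f_x(P) = -2, f_y(P) = -3 (gradient nonzero, so P is smooth).
Step 3: tangent line at P: -2·(x − 0) + -3·(y − -1) = 0.
Expanding: -2*x - 3*y - 3 = 0.


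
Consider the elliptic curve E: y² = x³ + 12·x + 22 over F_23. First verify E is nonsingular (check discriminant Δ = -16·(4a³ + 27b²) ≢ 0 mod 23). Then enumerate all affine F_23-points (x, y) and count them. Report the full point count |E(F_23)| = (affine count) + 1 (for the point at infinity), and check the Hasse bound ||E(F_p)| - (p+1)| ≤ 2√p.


Affine points = {(1, 9), (1, 14), (2, 10), (2, 13), (3, 4), (3, 19), (5, 0), (7, 9), (7, 14), (8, 3), (8, 20), (9, 10), (9, 13), (11, 6), (11, 17), (12, 10), (12, 13), (13, 11), (13, 12), (14, 6), (14, 17), (15, 9), (15, 14), (16, 3), (16, 20), (19, 5), (19, 18), (21, 6), (21, 17), (22, 3), (22, 20)}; affine count = 31; |E(F_23)| = 32.

Discriminant check: Δ ∝ 4a³ + 27b² = 4·12³ + 27·22² = 4·1728 + 27·484 ≡ 16 (mod 23). Nonzero ⇒ E is nonsingular.
For each x ∈ F_23, compute rhs = x³ + 12·x + 22 mod 23, then count y ∈ F_23 with y² ≡ rhs.
  x = 0: rhs = 22, matching y values: none (0 points).
  x = 1: rhs = 12, matching y values: 9, 14 (2 points).
  x = 2: rhs = 8, matching y values: 10, 13 (2 points).
  x = 3: rhs = 16, matching y values: 4, 19 (2 points).
  x = 4: rhs = 19, matching y values: none (0 points).
  x = 5: rhs = 0, matching y values: 0 (1 points).
  x = 6: rhs = 11, matching y values: none (0 points).
  x = 7: rhs = 12, matching y values: 9, 14 (2 points).
  x = 8: rhs = 9, matching y values: 3, 20 (2 points).
  x = 9: rhs = 8, matching y values: 10, 13 (2 points).
  x = 10: rhs = 15, matching y values: none (0 points).
  x = 11: rhs = 13, matching y values: 6, 17 (2 points).
  x = 12: rhs = 8, matching y values: 10, 13 (2 points).
  x = 13: rhs = 6, matching y values: 11, 12 (2 points).
  x = 14: rhs = 13, matching y values: 6, 17 (2 points).
  x = 15: rhs = 12, matching y values: 9, 14 (2 points).
  x = 16: rhs = 9, matching y values: 3, 20 (2 points).
  x = 17: rhs = 10, matching y values: none (0 points).
  x = 18: rhs = 21, matching y values: none (0 points).
  x = 19: rhs = 2, matching y values: 5, 18 (2 points).
  x = 20: rhs = 5, matching y values: none (0 points).
  x = 21: rhs = 13, matching y values: 6, 17 (2 points).
  x = 22: rhs = 9, matching y values: 3, 20 (2 points).
Total affine count: 31.
Full point count |E(F_23)| = 31 + 1 = 32.
Hasse bound: |32 − (23+1)| = |8| = 8 ≤ 2√23 ≈ 9.5917 ✓.


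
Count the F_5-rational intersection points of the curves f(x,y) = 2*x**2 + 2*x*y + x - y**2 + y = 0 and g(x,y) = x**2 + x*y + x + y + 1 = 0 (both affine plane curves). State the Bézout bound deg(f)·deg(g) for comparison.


Common zeros: {(1, 1)}; count = 1; Bézout bound = 4.

deg(f) = 2, deg(g) = 2, so Bézout bound = 4.
Scan x ∈ F_5. For each x, list the y ∈ F_5 with f(x, y) ≡ 0 and those with g(x, y) ≡ 0 (mod 5); the common zeros in that column are the intersection.
  x = 0: f ≡ 0 at y ∈ {0, 1}; g ≡ 0 at y ∈ {4}; common: ∅.
  x = 1: f ≡ 0 at y ∈ {1, 2}; g ≡ 0 at y ∈ {1}; common: {1}.
  x = 2: f ≡ 0 at y ∈ {0}; g ≡ 0 at y ∈ {1}; common: ∅.
  x = 3: f ≡ 0 at y ∈ ∅; g ≡ 0 at y ∈ {3}; common: ∅.
  x = 4: f ≡ 0 at y ∈ {2}; g ≡ 0 at y ∈ ∅; common: ∅.
Collecting: common zeros = {(1, 1)}, so the count is 1.
Comparison with the Bézout bound: 1 ≤ 4 = deg(f)·deg(g), as expected for curves with no common component (the affine F_5-count falls short of the bound because intersections may lie at infinity, over extension fields, or carry multiplicity).


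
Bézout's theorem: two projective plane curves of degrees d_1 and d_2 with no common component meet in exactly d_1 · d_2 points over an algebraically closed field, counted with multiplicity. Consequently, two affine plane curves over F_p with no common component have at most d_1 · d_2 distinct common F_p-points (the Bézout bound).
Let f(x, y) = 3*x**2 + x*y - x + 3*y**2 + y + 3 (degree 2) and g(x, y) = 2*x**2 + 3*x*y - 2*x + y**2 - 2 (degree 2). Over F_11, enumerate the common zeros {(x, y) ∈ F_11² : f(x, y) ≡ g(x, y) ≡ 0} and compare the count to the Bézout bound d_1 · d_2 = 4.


Common zeros: {(8, 0)}; count = 1; Bézout bound = 4.

deg(f) = 2, deg(g) = 2, so Bézout bound = 4.
Scan x ∈ F_11. For each x, list the y ∈ F_11 with f(x, y) ≡ 0 and those with g(x, y) ≡ 0 (mod 11); the common zeros in that column are the intersection.
  x = 0: f ≡ 0 at y ∈ {3, 4}; g ≡ 0 at y ∈ ∅; common: ∅.
  x = 1: f ≡ 0 at y ∈ ∅; g ≡ 0 at y ∈ ∅; common: ∅.
  x = 2: f ≡ 0 at y ∈ ∅; g ≡ 0 at y ∈ ∅; common: ∅.
  x = 3: f ≡ 0 at y ∈ {3}; g ≡ 0 at y ∈ ∅; common: ∅.
  x = 4: f ≡ 0 at y ∈ {1}; g ≡ 0 at y ∈ {0, 10}; common: ∅.
  x = 5: f ≡ 0 at y ∈ ∅; g ≡ 0 at y ∈ ∅; common: ∅.
  x = 6: f ≡ 0 at y ∈ ∅; g ≡ 0 at y ∈ {1, 3}; common: ∅.
  x = 7: f ≡ 0 at y ∈ {0, 1}; g ≡ 0 at y ∈ {3, 9}; common: ∅.
  x = 8: f ≡ 0 at y ∈ {0, 8}; g ≡ 0 at y ∈ {0, 9}; common: {0}.
  x = 9: f ≡ 0 at y ∈ ∅; g ≡ 0 at y ∈ ∅; common: ∅.
  x = 10: f ≡ 0 at y ∈ {4, 7}; g ≡ 0 at y ∈ {1, 2}; common: ∅.
Collecting: common zeros = {(8, 0)}, so the count is 1.
Comparison with the Bézout bound: 1 ≤ 4 = deg(f)·deg(g), as expected for curves with no common component (the affine F_11-count falls short of the bound because intersections may lie at infinity, over extension fields, or carry multiplicity).


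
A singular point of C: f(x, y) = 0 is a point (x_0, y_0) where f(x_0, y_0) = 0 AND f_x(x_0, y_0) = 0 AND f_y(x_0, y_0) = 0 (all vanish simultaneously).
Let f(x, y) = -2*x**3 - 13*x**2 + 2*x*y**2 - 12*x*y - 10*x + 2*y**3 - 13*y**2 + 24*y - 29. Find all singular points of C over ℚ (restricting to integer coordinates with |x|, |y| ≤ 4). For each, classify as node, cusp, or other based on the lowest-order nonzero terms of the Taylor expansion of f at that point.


Singular points: {(-2, 3)}; classification: node.

Compute partial derivatives:
  f_x = -6*x**2 - 26*x + 2*y**2 - 12*y - 10.
  f_y = 4*x*y - 12*x + 6*y**2 - 26*y + 24.
Scan x_0 ∈ {−4, ..., 4}. For each x_0, f_y(x_0, y) is a polynomial in y; find its integer roots y ∈ {−4, ..., 4}, then test f_x and f at those candidates.
  x = -4: f_y(-4, y) = 6*y**2 - 42*y + 72; vanishes at y ∈ {3, 4}. (-4, 3): f_x = -20 ≠ 0; (-4, 4): f_x = -18 ≠ 0.
  x = -3: f_y(-3, y) = 6*y**2 - 38*y + 60; vanishes at y ∈ {3}. (-3, 3): f_x = -4 ≠ 0.
  x = -2: f_y(-2, y) = 6*y**2 - 34*y + 48; vanishes at y ∈ {3}. (-2, 3): f_x = 0, f = 0 — SINGULAR.
  x = -1: f_y(-1, y) = 6*y**2 - 30*y + 36; vanishes at y ∈ {2, 3}. (-1, 2): f_x = -6 ≠ 0; (-1, 3): f_x = -8 ≠ 0.
  x = 0: f_y(0, y) = 6*y**2 - 26*y + 24; vanishes at y ∈ {3}. (0, 3): f_x = -28 ≠ 0.
  x = 1: f_y(1, y) = 6*y**2 - 22*y + 12; vanishes at y ∈ {3}. (1, 3): f_x = -60 ≠ 0.
  x = 2: f_y(2, y) = 6*y**2 - 18*y; vanishes at y ∈ {0, 3}. (2, 0): f_x = -86 ≠ 0; (2, 3): f_x = -104 ≠ 0.
  x = 3: f_y(3, y) = 6*y**2 - 14*y - 12; vanishes at y ∈ {3}. (3, 3): f_x = -160 ≠ 0.
  x = 4: f_y(4, y) = 6*y**2 - 10*y - 24; vanishes at y ∈ {3}. (4, 3): f_x = -228 ≠ 0.
Only singular point on the grid: (-2, 3).
Classify: substitute x = -2 + u, y = 3 + v and expand: f = -2*u**3 - u**2 + 2*u*v**2 + 2*v**3 + v**2.
No constant or linear terms (consistent with a singular point). Quadratic part: -u**2 + v**2. Cubic part: -2*u**3 + 2*u*v**2 + 2*v**3.
The quadratic part v**2 - u**2 = (v − u)(v + u) splits into two distinct linear factors, so there are two distinct tangent lines y − 3 = ±(x − -2) — this is a node (ordinary double point).
Classification: node.


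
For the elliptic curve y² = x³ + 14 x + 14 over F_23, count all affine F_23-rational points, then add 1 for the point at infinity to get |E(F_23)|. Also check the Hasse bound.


Affine points = {(1, 11), (1, 12), (2, 2), (2, 21), (5, 5), (5, 18), (7, 8), (7, 15), (9, 8), (9, 15), (10, 2), (10, 21), (11, 2), (11, 21), (12, 1), (12, 22), (13, 1), (13, 22), (17, 6), (17, 17), (18, 7), (18, 16), (19, 3), (19, 20), (21, 1), (21, 22)}; affine count = 26; |E(F_23)| = 27.

Discriminant check: Δ ∝ 4a³ + 27b² = 4·14³ + 27·14² = 4·2744 + 27·196 ≡ 7 (mod 23). Nonzero ⇒ E is nonsingular.
For each x ∈ F_23, compute rhs = x³ + 14·x + 14 mod 23, then count y ∈ F_23 with y² ≡ rhs.
  x = 0: rhs = 14, matching y values: none (0 points).
  x = 1: rhs = 6, matching y values: 11, 12 (2 points).
  x = 2: rhs = 4, matching y values: 2, 21 (2 points).
  x = 3: rhs = 14, matching y values: none (0 points).
  x = 4: rhs = 19, matching y values: none (0 points).
  x = 5: rhs = 2, matching y values: 5, 18 (2 points).
  x = 6: rhs = 15, matching y values: none (0 points).
  x = 7: rhs = 18, matching y values: 8, 15 (2 points).
  x = 8: rhs = 17, matching y values: none (0 points).
  x = 9: rhs = 18, matching y values: 8, 15 (2 points).
  x = 10: rhs = 4, matching y values: 2, 21 (2 points).
  x = 11: rhs = 4, matching y values: 2, 21 (2 points).
  x = 12: rhs = 1, matching y values: 1, 22 (2 points).
  x = 13: rhs = 1, matching y values: 1, 22 (2 points).
  x = 14: rhs = 10, matching y values: none (0 points).
  x = 15: rhs = 11, matching y values: none (0 points).
  x = 16: rhs = 10, matching y values: none (0 points).
  x = 17: rhs = 13, matching y values: 6, 17 (2 points).
  x = 18: rhs = 3, matching y values: 7, 16 (2 points).
  x = 19: rhs = 9, matching y values: 3, 20 (2 points).
  x = 20: rhs = 14, matching y values: none (0 points).
  x = 21: rhs = 1, matching y values: 1, 22 (2 points).
  x = 22: rhs = 22, matching y values: none (0 points).
Total affine count: 26.
Full point count |E(F_23)| = 26 + 1 = 27.
Hasse bound: |27 − (23+1)| = |3| = 3 ≤ 2√23 ≈ 9.5917 ✓.


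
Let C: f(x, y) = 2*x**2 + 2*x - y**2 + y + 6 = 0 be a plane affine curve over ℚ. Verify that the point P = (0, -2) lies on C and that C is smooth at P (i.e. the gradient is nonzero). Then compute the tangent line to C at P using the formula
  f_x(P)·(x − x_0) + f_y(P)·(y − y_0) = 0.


Tangent line at P: 2*x + 5*y + 10 = 0.

Step 1: f(0, -2) = 0, so P lies on C.
Step 2: partial derivatives
  f_x(x, y) = 4*x + 2, f_y(x, y) = 1 - 2*y.
  f_x(P) = 2, f_y(P) = 5 (gradient nonzero, so P is smooth).
Step 3: tangent line at P: 2·(x − 0) + 5·(y − -2) = 0.
Expanding: 2*x + 5*y + 10 = 0.


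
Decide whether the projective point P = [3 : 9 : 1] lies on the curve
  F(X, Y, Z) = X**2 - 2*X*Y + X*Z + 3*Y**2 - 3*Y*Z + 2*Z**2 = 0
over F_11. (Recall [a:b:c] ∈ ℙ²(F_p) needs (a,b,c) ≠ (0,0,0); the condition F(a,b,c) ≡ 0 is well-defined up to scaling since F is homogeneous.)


F(3,9,1) ≡ 0 (mod 11); P is on the curve.

Evaluate F(3, 9, 1) term-by-term (mod 11).
  X**2 ↦ 1·9·1·1 = 9
  -2*X*Y ↦ -2·3·9·1 = -54
  X*Z ↦ 1·3·1·1 = 3
  3*Y**2 ↦ 3·1·81·1 = 243
  -3*Y*Z ↦ -3·1·9·1 = -27
  2*Z**2 ↦ 2·1·1·1 = 2
Sum: F(3, 9, 1) = (9) + (-54) + (3) + (243) + (-27) + (2) = 176.
Reducing mod 11: 176 ≡ 0 (mod 11).
Since F(a, b, c) ≡ 0 (mod 11), P lies on the curve.
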